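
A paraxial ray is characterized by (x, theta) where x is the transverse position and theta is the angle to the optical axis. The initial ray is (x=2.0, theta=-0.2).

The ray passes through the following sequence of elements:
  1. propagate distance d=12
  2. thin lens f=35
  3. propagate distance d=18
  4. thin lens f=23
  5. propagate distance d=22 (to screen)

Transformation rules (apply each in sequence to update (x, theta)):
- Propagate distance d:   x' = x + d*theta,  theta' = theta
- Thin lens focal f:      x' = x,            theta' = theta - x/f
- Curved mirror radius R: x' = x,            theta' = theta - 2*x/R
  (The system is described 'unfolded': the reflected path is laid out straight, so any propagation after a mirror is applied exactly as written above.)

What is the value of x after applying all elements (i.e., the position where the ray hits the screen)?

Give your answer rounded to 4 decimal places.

Initial: x=2.0000 theta=-0.2000
After 1 (propagate distance d=12): x=-0.4000 theta=-0.2000
After 2 (thin lens f=35): x=-0.4000 theta=-33/175 (≈-0.1886)
After 3 (propagate distance d=18): x=-664/175 (≈-3.7943) theta=-33/175 (≈-0.1886)
After 4 (thin lens f=23): x=-664/175 (≈-3.7943) theta=-19/805 (≈-0.0236)
After 5 (propagate distance d=22 (to screen)): x=-17362/4025 (≈-4.3135) theta=-19/805 (≈-0.0236)
Rounded to 4 decimal places: x = -4.3135

Answer: -4.3135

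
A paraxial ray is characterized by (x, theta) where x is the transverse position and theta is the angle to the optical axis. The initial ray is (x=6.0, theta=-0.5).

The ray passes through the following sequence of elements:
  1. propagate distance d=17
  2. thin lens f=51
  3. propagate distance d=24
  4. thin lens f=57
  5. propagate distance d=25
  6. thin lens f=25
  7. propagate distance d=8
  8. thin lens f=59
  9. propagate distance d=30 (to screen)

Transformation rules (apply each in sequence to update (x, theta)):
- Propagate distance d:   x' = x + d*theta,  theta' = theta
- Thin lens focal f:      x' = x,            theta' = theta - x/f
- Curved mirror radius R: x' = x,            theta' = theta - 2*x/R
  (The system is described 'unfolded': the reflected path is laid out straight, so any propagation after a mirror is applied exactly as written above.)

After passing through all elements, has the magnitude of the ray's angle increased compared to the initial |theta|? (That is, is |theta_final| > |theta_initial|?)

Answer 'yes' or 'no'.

Initial: x=6.0000 theta=-0.5000
After 1 (propagate distance d=17): x=-2.5000 theta=-0.5000
After 2 (thin lens f=51): x=-2.5000 theta=-23/51 (≈-0.4510)
After 3 (propagate distance d=24): x=-453/34 (≈-13.3235) theta=-23/51 (≈-0.4510)
After 4 (thin lens f=57): x=-453/34 (≈-13.3235) theta=-421/1938 (≈-0.2172)
After 5 (propagate distance d=25): x=-1069/57 (≈-18.7544) theta=-421/1938 (≈-0.2172)
After 6 (thin lens f=25): x=-1069/57 (≈-18.7544) theta=453/850 (≈0.5329)
After 7 (propagate distance d=8): x=-351041/24225 (≈-14.4909) theta=453/850 (≈0.5329)
After 8 (thin lens f=59): x=-351041/24225 (≈-14.4909) theta=130913/168150 (≈0.7785)
After 9 (propagate distance d=30 (to screen)): x=12671396/1429275 (≈8.8656) theta=130913/168150 (≈0.7785)
|theta_initial|=0.5000 |theta_final|=130913/168150 (≈0.7785) -> increased

Answer: yes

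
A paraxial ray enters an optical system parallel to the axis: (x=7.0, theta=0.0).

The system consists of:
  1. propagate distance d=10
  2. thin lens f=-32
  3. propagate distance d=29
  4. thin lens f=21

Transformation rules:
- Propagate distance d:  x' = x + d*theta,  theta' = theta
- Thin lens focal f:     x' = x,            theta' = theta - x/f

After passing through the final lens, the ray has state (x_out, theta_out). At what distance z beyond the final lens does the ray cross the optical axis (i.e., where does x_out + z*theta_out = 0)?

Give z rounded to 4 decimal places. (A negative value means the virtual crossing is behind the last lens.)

Answer: 32.0250

Derivation:
Initial: x=7.0000 theta=0.0000
After 1 (propagate distance d=10): x=7.0000 theta=0.0000
After 2 (thin lens f=-32): x=7.0000 theta=7/32 (≈0.2188)
After 3 (propagate distance d=29): x=427/32 (≈13.3438) theta=7/32 (≈0.2188)
After 4 (thin lens f=21): x=427/32 (≈13.3438) theta=-5/12 (≈-0.4167)
z_focus = -x_out/theta_out = -(427/32)/(-5/12) = 32.0250
Rounded to 4 decimal places: z = 32.0250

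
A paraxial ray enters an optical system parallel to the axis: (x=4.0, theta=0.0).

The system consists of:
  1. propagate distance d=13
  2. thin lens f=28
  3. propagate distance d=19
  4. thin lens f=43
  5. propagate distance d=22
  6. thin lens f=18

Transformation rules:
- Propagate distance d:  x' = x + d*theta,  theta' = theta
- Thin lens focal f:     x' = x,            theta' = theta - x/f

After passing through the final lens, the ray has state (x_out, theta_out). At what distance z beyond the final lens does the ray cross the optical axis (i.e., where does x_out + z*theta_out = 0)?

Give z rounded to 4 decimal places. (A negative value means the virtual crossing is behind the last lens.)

Initial: x=4.0000 theta=0.0000
After 1 (propagate distance d=13): x=4.0000 theta=0.0000
After 2 (thin lens f=28): x=4.0000 theta=-1/7 (≈-0.1429)
After 3 (propagate distance d=19): x=9/7 (≈1.2857) theta=-1/7 (≈-0.1429)
After 4 (thin lens f=43): x=9/7 (≈1.2857) theta=-52/301 (≈-0.1728)
After 5 (propagate distance d=22): x=-757/301 (≈-2.5150) theta=-52/301 (≈-0.1728)
After 6 (thin lens f=18): x=-757/301 (≈-2.5150) theta=-179/5418 (≈-0.0330)
z_focus = -x_out/theta_out = -(-757/301)/(-179/5418) = -13626/179 ≈ -76.1229
Rounded to 4 decimal places: z = -76.1229

Answer: -76.1229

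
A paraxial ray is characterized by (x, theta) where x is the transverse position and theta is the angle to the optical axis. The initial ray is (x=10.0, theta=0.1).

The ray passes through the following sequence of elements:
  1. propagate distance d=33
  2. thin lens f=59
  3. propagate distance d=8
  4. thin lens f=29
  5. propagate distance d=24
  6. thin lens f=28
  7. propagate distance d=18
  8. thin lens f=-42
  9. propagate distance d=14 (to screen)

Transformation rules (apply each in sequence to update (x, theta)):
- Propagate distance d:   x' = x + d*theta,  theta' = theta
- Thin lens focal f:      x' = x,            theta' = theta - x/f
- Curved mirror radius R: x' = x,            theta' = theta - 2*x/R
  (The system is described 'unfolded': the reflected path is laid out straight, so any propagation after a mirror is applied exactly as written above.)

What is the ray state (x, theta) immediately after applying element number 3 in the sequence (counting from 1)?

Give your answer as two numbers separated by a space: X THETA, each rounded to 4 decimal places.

Initial: x=10.0000 theta=0.1000
After 1 (propagate distance d=33): x=13.3000 theta=0.1000
After 2 (thin lens f=59): x=13.3000 theta=-37/295 (≈-0.1254)
After 3 (propagate distance d=8): x=1451/118 (≈12.2966) theta=-37/295 (≈-0.1254)
Rounded to 4 decimal places: x = 12.2966, theta = -0.1254

Answer: 12.2966 -0.1254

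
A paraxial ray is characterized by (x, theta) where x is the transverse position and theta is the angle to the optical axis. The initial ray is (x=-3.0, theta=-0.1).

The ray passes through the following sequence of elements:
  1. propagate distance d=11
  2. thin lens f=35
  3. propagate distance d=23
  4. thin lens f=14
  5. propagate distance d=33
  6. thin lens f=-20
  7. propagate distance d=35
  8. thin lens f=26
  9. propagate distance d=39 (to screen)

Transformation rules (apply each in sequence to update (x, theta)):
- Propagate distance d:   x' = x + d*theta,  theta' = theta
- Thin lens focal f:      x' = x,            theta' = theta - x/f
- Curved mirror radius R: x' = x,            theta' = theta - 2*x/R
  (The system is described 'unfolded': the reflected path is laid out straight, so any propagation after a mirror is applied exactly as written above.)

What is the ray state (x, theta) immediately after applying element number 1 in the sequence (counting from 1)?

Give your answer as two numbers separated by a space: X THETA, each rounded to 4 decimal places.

Initial: x=-3.0000 theta=-0.1000
After 1 (propagate distance d=11): x=-4.1000 theta=-0.1000
Rounded to 4 decimal places: x = -4.1000, theta = -0.1000

Answer: -4.1000 -0.1000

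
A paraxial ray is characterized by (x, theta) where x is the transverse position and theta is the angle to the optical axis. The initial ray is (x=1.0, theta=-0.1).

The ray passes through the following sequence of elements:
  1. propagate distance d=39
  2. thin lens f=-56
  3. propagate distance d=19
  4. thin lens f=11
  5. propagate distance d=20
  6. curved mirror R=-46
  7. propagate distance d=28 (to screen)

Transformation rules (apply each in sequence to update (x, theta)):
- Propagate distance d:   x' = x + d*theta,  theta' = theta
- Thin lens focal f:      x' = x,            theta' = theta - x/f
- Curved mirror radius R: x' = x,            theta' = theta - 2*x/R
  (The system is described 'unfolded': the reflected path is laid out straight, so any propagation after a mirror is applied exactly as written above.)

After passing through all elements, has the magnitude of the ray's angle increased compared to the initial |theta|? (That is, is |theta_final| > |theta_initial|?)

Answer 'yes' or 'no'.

Answer: yes

Derivation:
Initial: x=1.0000 theta=-0.1000
After 1 (propagate distance d=39): x=-2.9000 theta=-0.1000
After 2 (thin lens f=-56): x=-2.9000 theta=-17/112 (≈-0.1518)
After 3 (propagate distance d=19): x=-3239/560 (≈-5.7839) theta=-17/112 (≈-0.1518)
After 4 (thin lens f=11): x=-3239/560 (≈-5.7839) theta=144/385 (≈0.3740)
After 5 (propagate distance d=20): x=1493/880 (≈1.6966) theta=144/385 (≈0.3740)
After 6 (curved mirror R=-46): x=1493/880 (≈1.6966) theta=63443/141680 (≈0.4478)
After 7 (propagate distance d=28 (to screen)): x=288111/20240 (≈14.2347) theta=63443/141680 (≈0.4478)
|theta_initial|=0.1000 |theta_final|=63443/141680 (≈0.4478) -> increased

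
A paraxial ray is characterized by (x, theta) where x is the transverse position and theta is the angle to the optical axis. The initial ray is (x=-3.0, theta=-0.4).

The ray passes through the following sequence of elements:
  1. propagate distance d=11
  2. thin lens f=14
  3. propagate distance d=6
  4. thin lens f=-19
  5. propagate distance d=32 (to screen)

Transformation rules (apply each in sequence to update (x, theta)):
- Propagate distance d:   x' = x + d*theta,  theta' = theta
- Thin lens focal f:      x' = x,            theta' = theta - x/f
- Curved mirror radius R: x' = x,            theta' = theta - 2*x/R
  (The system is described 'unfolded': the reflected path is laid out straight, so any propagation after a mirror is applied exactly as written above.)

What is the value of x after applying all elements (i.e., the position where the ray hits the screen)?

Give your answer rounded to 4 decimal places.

Initial: x=-3.0000 theta=-0.4000
After 1 (propagate distance d=11): x=-7.4000 theta=-0.4000
After 2 (thin lens f=14): x=-7.4000 theta=9/70 (≈0.1286)
After 3 (propagate distance d=6): x=-232/35 (≈-6.6286) theta=9/70 (≈0.1286)
After 4 (thin lens f=-19): x=-232/35 (≈-6.6286) theta=-293/1330 (≈-0.2203)
After 5 (propagate distance d=32 (to screen)): x=-9096/665 (≈-13.6782) theta=-293/1330 (≈-0.2203)
Rounded to 4 decimal places: x = -13.6782

Answer: -13.6782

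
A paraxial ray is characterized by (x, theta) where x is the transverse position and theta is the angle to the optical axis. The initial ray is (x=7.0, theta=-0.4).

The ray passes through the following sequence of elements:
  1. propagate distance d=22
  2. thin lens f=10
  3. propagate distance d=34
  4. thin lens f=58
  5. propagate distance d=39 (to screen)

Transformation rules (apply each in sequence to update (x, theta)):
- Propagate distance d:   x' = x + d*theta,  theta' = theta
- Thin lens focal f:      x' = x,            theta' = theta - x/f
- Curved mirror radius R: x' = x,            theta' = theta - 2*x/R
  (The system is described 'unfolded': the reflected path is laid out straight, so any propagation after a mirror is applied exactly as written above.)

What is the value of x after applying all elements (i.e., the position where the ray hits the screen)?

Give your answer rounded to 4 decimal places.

Answer: -11.6200

Derivation:
Initial: x=7.0000 theta=-0.4000
After 1 (propagate distance d=22): x=-1.8000 theta=-0.4000
After 2 (thin lens f=10): x=-1.8000 theta=-0.2200
After 3 (propagate distance d=34): x=-9.2800 theta=-0.2200
After 4 (thin lens f=58): x=-9.2800 theta=-0.0600
After 5 (propagate distance d=39 (to screen)): x=-11.6200 theta=-0.0600
Rounded to 4 decimal places: x = -11.6200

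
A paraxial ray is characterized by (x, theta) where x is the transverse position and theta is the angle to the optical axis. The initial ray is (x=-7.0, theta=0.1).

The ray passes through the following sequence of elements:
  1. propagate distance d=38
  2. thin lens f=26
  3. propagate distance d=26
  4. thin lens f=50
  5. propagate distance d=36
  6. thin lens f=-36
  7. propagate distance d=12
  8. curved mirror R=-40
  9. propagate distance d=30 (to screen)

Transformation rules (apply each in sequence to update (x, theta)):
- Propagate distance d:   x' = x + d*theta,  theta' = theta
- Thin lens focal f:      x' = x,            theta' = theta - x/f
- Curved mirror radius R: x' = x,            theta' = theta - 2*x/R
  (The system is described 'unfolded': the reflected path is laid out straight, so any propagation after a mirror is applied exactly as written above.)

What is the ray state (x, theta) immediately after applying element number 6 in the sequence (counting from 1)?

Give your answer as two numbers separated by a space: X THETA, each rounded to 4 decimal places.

Answer: 8.7588 0.4144

Derivation:
Initial: x=-7.0000 theta=0.1000
After 1 (propagate distance d=38): x=-3.2000 theta=0.1000
After 2 (thin lens f=26): x=-3.2000 theta=29/130 (≈0.2231)
After 3 (propagate distance d=26): x=2.6000 theta=29/130 (≈0.2231)
After 4 (thin lens f=50): x=2.6000 theta=278/1625 (≈0.1711)
After 5 (propagate distance d=36): x=14233/1625 (≈8.7588) theta=278/1625 (≈0.1711)
After 6 (thin lens f=-36): x=14233/1625 (≈8.7588) theta=24241/58500 (≈0.4144)
Rounded to 4 decimal places: x = 8.7588, theta = 0.4144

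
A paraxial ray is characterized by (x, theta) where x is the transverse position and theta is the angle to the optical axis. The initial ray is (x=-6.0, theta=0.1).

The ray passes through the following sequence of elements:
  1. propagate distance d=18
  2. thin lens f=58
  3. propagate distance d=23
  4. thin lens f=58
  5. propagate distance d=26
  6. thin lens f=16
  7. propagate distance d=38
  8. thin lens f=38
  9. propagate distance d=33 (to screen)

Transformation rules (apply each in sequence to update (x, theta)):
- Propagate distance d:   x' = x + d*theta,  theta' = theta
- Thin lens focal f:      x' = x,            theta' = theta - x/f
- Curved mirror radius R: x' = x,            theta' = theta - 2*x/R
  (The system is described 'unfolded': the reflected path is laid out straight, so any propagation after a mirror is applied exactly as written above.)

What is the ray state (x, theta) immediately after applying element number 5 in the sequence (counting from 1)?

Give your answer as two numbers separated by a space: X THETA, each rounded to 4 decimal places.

Initial: x=-6.0000 theta=0.1000
After 1 (propagate distance d=18): x=-4.2000 theta=0.1000
After 2 (thin lens f=58): x=-4.2000 theta=5/29 (≈0.1724)
After 3 (propagate distance d=23): x=-34/145 (≈-0.2345) theta=5/29 (≈0.1724)
After 4 (thin lens f=58): x=-34/145 (≈-0.2345) theta=742/4205 (≈0.1765)
After 5 (propagate distance d=26): x=18306/4205 (≈4.3534) theta=742/4205 (≈0.1765)
Rounded to 4 decimal places: x = 4.3534, theta = 0.1765

Answer: 4.3534 0.1765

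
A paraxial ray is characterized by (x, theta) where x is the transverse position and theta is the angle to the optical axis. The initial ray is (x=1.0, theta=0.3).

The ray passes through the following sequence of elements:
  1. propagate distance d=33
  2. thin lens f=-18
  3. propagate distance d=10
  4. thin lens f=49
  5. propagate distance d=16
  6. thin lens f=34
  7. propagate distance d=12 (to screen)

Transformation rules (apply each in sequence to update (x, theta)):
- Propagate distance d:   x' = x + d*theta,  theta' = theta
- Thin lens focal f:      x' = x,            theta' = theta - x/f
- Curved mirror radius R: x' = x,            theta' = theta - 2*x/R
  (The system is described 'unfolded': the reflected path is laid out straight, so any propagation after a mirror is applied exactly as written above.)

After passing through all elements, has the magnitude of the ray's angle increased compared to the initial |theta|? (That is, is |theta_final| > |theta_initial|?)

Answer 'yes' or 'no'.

Answer: yes

Derivation:
Initial: x=1.0000 theta=0.3000
After 1 (propagate distance d=33): x=10.9000 theta=0.3000
After 2 (thin lens f=-18): x=10.9000 theta=163/180 (≈0.9056)
After 3 (propagate distance d=10): x=898/45 (≈19.9556) theta=163/180 (≈0.9056)
After 4 (thin lens f=49): x=898/45 (≈19.9556) theta=293/588 (≈0.4983)
After 5 (propagate distance d=16): x=61582/2205 (≈27.9283) theta=293/588 (≈0.4983)
After 6 (thin lens f=34): x=61582/2205 (≈27.9283) theta=-48449/149940 (≈-0.3231)
After 7 (propagate distance d=12 (to screen)): x=901547/37485 (≈24.0509) theta=-48449/149940 (≈-0.3231)
|theta_initial|=0.3000 |theta_final|=48449/149940 (≈0.3231) -> increased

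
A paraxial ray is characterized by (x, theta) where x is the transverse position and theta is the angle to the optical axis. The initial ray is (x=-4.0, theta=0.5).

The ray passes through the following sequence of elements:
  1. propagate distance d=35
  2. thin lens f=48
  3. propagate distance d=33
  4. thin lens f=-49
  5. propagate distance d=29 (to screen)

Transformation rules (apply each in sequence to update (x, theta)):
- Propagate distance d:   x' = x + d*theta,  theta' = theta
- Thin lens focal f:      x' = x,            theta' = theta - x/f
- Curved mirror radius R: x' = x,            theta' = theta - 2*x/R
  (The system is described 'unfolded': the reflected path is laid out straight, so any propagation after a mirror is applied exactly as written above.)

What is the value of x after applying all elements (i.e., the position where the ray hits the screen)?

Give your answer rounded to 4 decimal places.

Initial: x=-4.0000 theta=0.5000
After 1 (propagate distance d=35): x=13.5000 theta=0.5000
After 2 (thin lens f=48): x=13.5000 theta=7/32 (≈0.2188)
After 3 (propagate distance d=33): x=663/32 (≈20.7188) theta=7/32 (≈0.2188)
After 4 (thin lens f=-49): x=663/32 (≈20.7188) theta=503/784 (≈0.6416)
After 5 (propagate distance d=29 (to screen)): x=61661/1568 (≈39.3246) theta=503/784 (≈0.6416)
Rounded to 4 decimal places: x = 39.3246

Answer: 39.3246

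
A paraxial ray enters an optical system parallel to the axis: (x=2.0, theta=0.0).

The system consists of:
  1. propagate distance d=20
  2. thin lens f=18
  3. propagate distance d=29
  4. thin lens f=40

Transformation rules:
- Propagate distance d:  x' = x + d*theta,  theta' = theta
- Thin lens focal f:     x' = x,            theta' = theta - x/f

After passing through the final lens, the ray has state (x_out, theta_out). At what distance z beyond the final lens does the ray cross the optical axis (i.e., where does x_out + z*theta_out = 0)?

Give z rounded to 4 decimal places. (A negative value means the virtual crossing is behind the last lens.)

Initial: x=2.0000 theta=0.0000
After 1 (propagate distance d=20): x=2.0000 theta=0.0000
After 2 (thin lens f=18): x=2.0000 theta=-1/9 (≈-0.1111)
After 3 (propagate distance d=29): x=-11/9 (≈-1.2222) theta=-1/9 (≈-0.1111)
After 4 (thin lens f=40): x=-11/9 (≈-1.2222) theta=-29/360 (≈-0.0806)
z_focus = -x_out/theta_out = -(-11/9)/(-29/360) = -440/29 ≈ -15.1724
Rounded to 4 decimal places: z = -15.1724

Answer: -15.1724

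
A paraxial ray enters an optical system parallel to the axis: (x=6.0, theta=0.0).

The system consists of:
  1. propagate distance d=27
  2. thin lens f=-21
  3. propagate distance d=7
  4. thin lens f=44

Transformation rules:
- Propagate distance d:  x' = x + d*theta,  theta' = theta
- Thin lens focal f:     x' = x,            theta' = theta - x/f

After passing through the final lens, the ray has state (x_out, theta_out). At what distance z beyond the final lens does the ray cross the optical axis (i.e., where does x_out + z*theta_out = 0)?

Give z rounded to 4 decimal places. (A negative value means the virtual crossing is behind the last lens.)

Initial: x=6.0000 theta=0.0000
After 1 (propagate distance d=27): x=6.0000 theta=0.0000
After 2 (thin lens f=-21): x=6.0000 theta=2/7 (≈0.2857)
After 3 (propagate distance d=7): x=8.0000 theta=2/7 (≈0.2857)
After 4 (thin lens f=44): x=8.0000 theta=8/77 (≈0.1039)
z_focus = -x_out/theta_out = -(8.0000)/(8/77) = -77.0000
Rounded to 4 decimal places: z = -77.0000

Answer: -77.0000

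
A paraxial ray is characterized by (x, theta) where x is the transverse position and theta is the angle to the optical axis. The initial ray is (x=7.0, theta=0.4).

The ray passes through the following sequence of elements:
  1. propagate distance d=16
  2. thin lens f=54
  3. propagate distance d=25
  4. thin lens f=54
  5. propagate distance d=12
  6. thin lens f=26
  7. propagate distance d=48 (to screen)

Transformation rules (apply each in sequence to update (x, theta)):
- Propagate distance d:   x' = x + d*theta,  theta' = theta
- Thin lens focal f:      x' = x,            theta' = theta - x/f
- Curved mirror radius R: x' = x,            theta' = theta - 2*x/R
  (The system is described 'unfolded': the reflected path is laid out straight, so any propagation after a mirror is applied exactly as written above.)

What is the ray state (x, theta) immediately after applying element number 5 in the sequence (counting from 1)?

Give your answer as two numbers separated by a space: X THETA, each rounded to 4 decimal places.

Answer: 15.1971 -0.1666

Derivation:
Initial: x=7.0000 theta=0.4000
After 1 (propagate distance d=16): x=13.4000 theta=0.4000
After 2 (thin lens f=54): x=13.4000 theta=41/270 (≈0.1519)
After 3 (propagate distance d=25): x=4643/270 (≈17.1963) theta=41/270 (≈0.1519)
After 4 (thin lens f=54): x=4643/270 (≈17.1963) theta=-2429/14580 (≈-0.1666)
After 5 (propagate distance d=12): x=36929/2430 (≈15.1971) theta=-2429/14580 (≈-0.1666)
Rounded to 4 decimal places: x = 15.1971, theta = -0.1666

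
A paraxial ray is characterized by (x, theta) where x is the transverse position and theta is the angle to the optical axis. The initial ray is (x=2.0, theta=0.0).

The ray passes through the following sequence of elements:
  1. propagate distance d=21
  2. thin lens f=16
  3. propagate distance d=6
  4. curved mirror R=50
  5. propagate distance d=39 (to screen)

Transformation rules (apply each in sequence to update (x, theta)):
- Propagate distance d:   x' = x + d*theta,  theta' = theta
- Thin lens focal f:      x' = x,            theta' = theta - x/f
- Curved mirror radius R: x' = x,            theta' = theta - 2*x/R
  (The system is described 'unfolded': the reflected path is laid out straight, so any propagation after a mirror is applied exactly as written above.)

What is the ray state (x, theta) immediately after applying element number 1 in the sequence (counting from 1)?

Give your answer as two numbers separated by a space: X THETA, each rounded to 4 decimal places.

Answer: 2.0000 0.0000

Derivation:
Initial: x=2.0000 theta=0.0000
After 1 (propagate distance d=21): x=2.0000 theta=0.0000
Rounded to 4 decimal places: x = 2.0000, theta = 0.0000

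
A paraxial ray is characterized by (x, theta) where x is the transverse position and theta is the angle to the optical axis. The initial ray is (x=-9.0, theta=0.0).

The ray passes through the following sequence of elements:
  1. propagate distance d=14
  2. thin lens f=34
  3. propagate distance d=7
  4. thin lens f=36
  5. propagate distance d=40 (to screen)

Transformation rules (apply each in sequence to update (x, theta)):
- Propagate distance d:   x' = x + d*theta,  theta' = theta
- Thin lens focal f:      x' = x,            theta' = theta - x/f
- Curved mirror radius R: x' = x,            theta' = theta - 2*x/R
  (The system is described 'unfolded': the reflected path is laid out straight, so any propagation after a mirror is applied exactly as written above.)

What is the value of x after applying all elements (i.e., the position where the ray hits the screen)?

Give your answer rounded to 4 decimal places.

Initial: x=-9.0000 theta=0.0000
After 1 (propagate distance d=14): x=-9.0000 theta=0.0000
After 2 (thin lens f=34): x=-9.0000 theta=9/34 (≈0.2647)
After 3 (propagate distance d=7): x=-243/34 (≈-7.1471) theta=9/34 (≈0.2647)
After 4 (thin lens f=36): x=-243/34 (≈-7.1471) theta=63/136 (≈0.4632)
After 5 (propagate distance d=40 (to screen)): x=387/34 (≈11.3824) theta=63/136 (≈0.4632)
Rounded to 4 decimal places: x = 11.3824

Answer: 11.3824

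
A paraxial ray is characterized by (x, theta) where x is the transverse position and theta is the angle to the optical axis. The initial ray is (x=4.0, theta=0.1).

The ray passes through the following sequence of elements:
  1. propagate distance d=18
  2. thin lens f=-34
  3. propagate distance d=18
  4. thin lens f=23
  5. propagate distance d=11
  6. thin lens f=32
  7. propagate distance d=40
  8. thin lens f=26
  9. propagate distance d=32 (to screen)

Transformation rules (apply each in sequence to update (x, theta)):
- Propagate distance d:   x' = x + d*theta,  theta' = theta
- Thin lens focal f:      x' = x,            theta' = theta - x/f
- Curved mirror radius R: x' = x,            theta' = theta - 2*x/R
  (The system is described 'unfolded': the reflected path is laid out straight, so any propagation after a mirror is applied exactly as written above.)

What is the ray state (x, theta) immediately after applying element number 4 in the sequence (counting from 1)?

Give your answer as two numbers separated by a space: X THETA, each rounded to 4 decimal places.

Answer: 10.6706 -0.1934

Derivation:
Initial: x=4.0000 theta=0.1000
After 1 (propagate distance d=18): x=5.8000 theta=0.1000
After 2 (thin lens f=-34): x=5.8000 theta=23/85 (≈0.2706)
After 3 (propagate distance d=18): x=907/85 (≈10.6706) theta=23/85 (≈0.2706)
After 4 (thin lens f=23): x=907/85 (≈10.6706) theta=-378/1955 (≈-0.1934)
Rounded to 4 decimal places: x = 10.6706, theta = -0.1934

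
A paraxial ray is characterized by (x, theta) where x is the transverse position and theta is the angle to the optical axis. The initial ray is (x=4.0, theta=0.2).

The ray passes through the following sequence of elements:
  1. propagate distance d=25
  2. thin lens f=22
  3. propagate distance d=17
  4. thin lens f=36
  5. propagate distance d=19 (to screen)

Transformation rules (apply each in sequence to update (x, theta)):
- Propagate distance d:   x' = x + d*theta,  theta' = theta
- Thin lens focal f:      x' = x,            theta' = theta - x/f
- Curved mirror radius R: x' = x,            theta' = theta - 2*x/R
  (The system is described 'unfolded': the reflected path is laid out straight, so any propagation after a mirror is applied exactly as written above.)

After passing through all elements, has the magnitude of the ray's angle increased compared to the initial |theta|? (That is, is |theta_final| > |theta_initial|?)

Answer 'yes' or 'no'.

Answer: yes

Derivation:
Initial: x=4.0000 theta=0.2000
After 1 (propagate distance d=25): x=9.0000 theta=0.2000
After 2 (thin lens f=22): x=9.0000 theta=-23/110 (≈-0.2091)
After 3 (propagate distance d=17): x=599/110 (≈5.4455) theta=-23/110 (≈-0.2091)
After 4 (thin lens f=36): x=599/110 (≈5.4455) theta=-1427/3960 (≈-0.3604)
After 5 (propagate distance d=19 (to screen)): x=-5549/3960 (≈-1.4013) theta=-1427/3960 (≈-0.3604)
|theta_initial|=0.2000 |theta_final|=1427/3960 (≈0.3604) -> increased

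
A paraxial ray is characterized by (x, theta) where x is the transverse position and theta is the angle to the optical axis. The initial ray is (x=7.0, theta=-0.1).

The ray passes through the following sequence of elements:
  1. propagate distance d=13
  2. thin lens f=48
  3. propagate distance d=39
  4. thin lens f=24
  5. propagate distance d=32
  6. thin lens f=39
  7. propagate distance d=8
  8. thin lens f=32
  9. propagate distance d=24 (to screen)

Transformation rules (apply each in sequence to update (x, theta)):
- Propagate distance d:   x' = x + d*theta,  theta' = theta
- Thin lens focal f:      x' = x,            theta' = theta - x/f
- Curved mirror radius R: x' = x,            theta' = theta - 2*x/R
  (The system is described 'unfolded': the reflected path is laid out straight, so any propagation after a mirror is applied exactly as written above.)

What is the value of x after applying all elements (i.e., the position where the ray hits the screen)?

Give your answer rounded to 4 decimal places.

Initial: x=7.0000 theta=-0.1000
After 1 (propagate distance d=13): x=5.7000 theta=-0.1000
After 2 (thin lens f=48): x=5.7000 theta=-7/32 (≈-0.2188)
After 3 (propagate distance d=39): x=-453/160 (≈-2.8313) theta=-7/32 (≈-0.2188)
After 4 (thin lens f=24): x=-453/160 (≈-2.8313) theta=-129/1280 (≈-0.1008)
After 5 (propagate distance d=32): x=-969/160 (≈-6.0563) theta=-129/1280 (≈-0.1008)
After 6 (thin lens f=39): x=-969/160 (≈-6.0563) theta=907/16640 (≈0.0545)
After 7 (propagate distance d=8): x=-1169/208 (≈-5.6202) theta=907/16640 (≈0.0545)
After 8 (thin lens f=32): x=-1169/208 (≈-5.6202) theta=7659/33280 (≈0.2301)
After 9 (propagate distance d=24 (to screen)): x=-31/320 (≈-0.0969) theta=7659/33280 (≈0.2301)
Rounded to 4 decimal places: x = -0.0969

Answer: -0.0969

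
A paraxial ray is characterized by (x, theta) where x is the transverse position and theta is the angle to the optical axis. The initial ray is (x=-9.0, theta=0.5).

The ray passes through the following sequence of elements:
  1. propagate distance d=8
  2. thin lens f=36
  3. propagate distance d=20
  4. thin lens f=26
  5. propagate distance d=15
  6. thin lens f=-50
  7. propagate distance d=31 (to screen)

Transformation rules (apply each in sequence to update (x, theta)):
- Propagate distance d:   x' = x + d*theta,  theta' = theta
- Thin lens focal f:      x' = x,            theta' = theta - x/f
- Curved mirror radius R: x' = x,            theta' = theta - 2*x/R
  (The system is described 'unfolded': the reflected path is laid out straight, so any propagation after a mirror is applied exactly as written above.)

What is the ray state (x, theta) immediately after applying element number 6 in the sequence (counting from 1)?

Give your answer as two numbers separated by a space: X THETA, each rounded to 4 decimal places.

Answer: 12.8739 0.5972

Derivation:
Initial: x=-9.0000 theta=0.5000
After 1 (propagate distance d=8): x=-5.0000 theta=0.5000
After 2 (thin lens f=36): x=-5.0000 theta=23/36 (≈0.6389)
After 3 (propagate distance d=20): x=70/9 (≈7.7778) theta=23/36 (≈0.6389)
After 4 (thin lens f=26): x=70/9 (≈7.7778) theta=53/156 (≈0.3397)
After 5 (propagate distance d=15): x=6025/468 (≈12.8739) theta=53/156 (≈0.3397)
After 6 (thin lens f=-50): x=6025/468 (≈12.8739) theta=43/72 (≈0.5972)
Rounded to 4 decimal places: x = 12.8739, theta = 0.5972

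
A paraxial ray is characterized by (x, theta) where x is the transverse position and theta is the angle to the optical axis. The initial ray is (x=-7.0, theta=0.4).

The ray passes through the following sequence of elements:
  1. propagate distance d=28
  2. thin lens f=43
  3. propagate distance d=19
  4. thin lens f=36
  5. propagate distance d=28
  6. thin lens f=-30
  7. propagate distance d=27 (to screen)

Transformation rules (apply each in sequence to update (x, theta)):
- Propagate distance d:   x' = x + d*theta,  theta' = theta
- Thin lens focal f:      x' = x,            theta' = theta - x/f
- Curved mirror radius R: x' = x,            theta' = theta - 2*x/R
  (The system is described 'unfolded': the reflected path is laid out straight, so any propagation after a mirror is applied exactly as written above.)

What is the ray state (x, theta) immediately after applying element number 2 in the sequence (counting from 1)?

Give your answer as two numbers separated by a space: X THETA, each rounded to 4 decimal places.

Answer: 4.2000 0.3023

Derivation:
Initial: x=-7.0000 theta=0.4000
After 1 (propagate distance d=28): x=4.2000 theta=0.4000
After 2 (thin lens f=43): x=4.2000 theta=13/43 (≈0.3023)
Rounded to 4 decimal places: x = 4.2000, theta = 0.3023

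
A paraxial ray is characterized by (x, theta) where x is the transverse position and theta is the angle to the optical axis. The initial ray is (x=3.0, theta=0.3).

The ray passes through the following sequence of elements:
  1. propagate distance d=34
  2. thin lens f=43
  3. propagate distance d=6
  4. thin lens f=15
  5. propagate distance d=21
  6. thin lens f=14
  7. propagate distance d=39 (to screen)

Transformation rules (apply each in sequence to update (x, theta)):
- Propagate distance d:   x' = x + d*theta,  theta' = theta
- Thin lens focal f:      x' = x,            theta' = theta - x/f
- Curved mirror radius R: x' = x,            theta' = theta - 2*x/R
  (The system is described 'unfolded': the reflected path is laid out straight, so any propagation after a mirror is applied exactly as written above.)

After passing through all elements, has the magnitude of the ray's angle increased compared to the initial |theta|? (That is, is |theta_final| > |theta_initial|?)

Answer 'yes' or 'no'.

Answer: yes

Derivation:
Initial: x=3.0000 theta=0.3000
After 1 (propagate distance d=34): x=13.2000 theta=0.3000
After 2 (thin lens f=43): x=13.2000 theta=-3/430 (≈-0.0070)
After 3 (propagate distance d=6): x=2829/215 (≈13.1581) theta=-3/430 (≈-0.0070)
After 4 (thin lens f=15): x=2829/215 (≈13.1581) theta=-1901/2150 (≈-0.8842)
After 5 (propagate distance d=21): x=-11631/2150 (≈-5.4098) theta=-1901/2150 (≈-0.8842)
After 6 (thin lens f=14): x=-11631/2150 (≈-5.4098) theta=-14983/30100 (≈-0.4978)
After 7 (propagate distance d=39 (to screen)): x=-747171/30100 (≈-24.8230) theta=-14983/30100 (≈-0.4978)
|theta_initial|=0.3000 |theta_final|=14983/30100 (≈0.4978) -> increased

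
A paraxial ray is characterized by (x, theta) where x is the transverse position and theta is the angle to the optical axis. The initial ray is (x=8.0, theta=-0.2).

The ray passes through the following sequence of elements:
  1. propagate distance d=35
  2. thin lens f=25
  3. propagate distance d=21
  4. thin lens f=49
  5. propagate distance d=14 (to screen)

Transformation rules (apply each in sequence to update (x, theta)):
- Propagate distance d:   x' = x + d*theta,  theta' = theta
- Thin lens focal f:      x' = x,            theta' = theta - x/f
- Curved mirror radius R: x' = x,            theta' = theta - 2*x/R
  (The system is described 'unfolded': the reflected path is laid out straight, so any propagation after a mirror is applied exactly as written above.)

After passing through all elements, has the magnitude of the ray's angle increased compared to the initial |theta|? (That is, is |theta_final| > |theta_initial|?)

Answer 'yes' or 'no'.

Initial: x=8.0000 theta=-0.2000
After 1 (propagate distance d=35): x=1.0000 theta=-0.2000
After 2 (thin lens f=25): x=1.0000 theta=-0.2400
After 3 (propagate distance d=21): x=-4.0400 theta=-0.2400
After 4 (thin lens f=49): x=-4.0400 theta=-193/1225 (≈-0.1576)
After 5 (propagate distance d=14 (to screen)): x=-1093/175 (≈-6.2457) theta=-193/1225 (≈-0.1576)
|theta_initial|=0.2000 |theta_final|=193/1225 (≈0.1576) -> not increased

Answer: no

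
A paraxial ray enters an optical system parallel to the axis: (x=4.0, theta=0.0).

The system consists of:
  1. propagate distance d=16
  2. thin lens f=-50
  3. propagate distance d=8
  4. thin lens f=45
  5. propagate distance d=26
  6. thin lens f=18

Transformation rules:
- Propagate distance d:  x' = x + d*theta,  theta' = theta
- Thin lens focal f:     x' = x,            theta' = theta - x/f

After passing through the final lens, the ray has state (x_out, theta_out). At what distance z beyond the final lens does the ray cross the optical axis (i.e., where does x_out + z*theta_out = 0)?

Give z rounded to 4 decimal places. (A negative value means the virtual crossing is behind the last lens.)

Initial: x=4.0000 theta=0.0000
After 1 (propagate distance d=16): x=4.0000 theta=0.0000
After 2 (thin lens f=-50): x=4.0000 theta=0.0800
After 3 (propagate distance d=8): x=4.6400 theta=0.0800
After 4 (thin lens f=45): x=4.6400 theta=-26/1125 (≈-0.0231)
After 5 (propagate distance d=26): x=4544/1125 (≈4.0391) theta=-26/1125 (≈-0.0231)
After 6 (thin lens f=18): x=4544/1125 (≈4.0391) theta=-2506/10125 (≈-0.2475)
z_focus = -x_out/theta_out = -(4544/1125)/(-2506/10125) = 20448/1253 ≈ 16.3192
Rounded to 4 decimal places: z = 16.3192

Answer: 16.3192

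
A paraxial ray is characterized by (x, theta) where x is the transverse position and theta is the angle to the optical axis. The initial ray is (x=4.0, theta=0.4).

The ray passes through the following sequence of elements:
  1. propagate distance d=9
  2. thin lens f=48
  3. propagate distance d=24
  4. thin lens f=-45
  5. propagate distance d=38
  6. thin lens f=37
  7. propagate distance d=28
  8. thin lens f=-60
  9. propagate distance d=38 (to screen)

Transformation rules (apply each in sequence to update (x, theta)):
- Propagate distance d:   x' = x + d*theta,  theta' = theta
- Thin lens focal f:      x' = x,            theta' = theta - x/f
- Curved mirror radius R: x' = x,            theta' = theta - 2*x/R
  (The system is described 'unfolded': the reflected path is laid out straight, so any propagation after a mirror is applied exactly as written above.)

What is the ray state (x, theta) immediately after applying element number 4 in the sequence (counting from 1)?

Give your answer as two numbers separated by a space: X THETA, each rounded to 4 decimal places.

Answer: 13.4000 0.5394

Derivation:
Initial: x=4.0000 theta=0.4000
After 1 (propagate distance d=9): x=7.6000 theta=0.4000
After 2 (thin lens f=48): x=7.6000 theta=29/120 (≈0.2417)
After 3 (propagate distance d=24): x=13.4000 theta=29/120 (≈0.2417)
After 4 (thin lens f=-45): x=13.4000 theta=971/1800 (≈0.5394)
Rounded to 4 decimal places: x = 13.4000, theta = 0.5394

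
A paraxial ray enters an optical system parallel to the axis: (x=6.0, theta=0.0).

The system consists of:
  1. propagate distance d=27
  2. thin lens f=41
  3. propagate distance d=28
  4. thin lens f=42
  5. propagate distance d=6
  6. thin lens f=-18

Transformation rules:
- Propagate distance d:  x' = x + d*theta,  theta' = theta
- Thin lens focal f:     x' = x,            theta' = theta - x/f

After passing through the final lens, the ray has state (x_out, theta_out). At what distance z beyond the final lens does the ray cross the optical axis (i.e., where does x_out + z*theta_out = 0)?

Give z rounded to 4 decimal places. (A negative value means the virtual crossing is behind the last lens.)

Initial: x=6.0000 theta=0.0000
After 1 (propagate distance d=27): x=6.0000 theta=0.0000
After 2 (thin lens f=41): x=6.0000 theta=-6/41 (≈-0.1463)
After 3 (propagate distance d=28): x=78/41 (≈1.9024) theta=-6/41 (≈-0.1463)
After 4 (thin lens f=42): x=78/41 (≈1.9024) theta=-55/287 (≈-0.1916)
After 5 (propagate distance d=6): x=216/287 (≈0.7526) theta=-55/287 (≈-0.1916)
After 6 (thin lens f=-18): x=216/287 (≈0.7526) theta=-43/287 (≈-0.1498)
z_focus = -x_out/theta_out = -(216/287)/(-43/287) = 216/43 ≈ 5.0233
Rounded to 4 decimal places: z = 5.0233

Answer: 5.0233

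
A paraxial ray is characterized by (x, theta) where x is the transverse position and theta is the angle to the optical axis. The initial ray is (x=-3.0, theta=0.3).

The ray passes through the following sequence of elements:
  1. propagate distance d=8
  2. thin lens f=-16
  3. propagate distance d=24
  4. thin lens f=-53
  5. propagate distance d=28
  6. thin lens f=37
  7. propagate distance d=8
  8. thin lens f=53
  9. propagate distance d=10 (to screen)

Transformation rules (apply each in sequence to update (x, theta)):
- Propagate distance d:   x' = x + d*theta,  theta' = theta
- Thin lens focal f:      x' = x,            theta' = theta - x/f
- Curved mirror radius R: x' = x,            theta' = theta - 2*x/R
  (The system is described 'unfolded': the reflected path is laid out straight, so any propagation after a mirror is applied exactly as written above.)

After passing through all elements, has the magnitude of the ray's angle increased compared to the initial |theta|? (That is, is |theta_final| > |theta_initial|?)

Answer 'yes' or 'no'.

Initial: x=-3.0000 theta=0.3000
After 1 (propagate distance d=8): x=-0.6000 theta=0.3000
After 2 (thin lens f=-16): x=-0.6000 theta=0.2625
After 3 (propagate distance d=24): x=5.7000 theta=0.2625
After 4 (thin lens f=-53): x=5.7000 theta=1569/4240 (≈0.3700)
After 5 (propagate distance d=28): x=3405/212 (≈16.0613) theta=1569/4240 (≈0.3700)
After 6 (thin lens f=37): x=3405/212 (≈16.0613) theta=-10047/156880 (≈-0.0640)
After 7 (propagate distance d=8): x=609831/39220 (≈15.5490) theta=-10047/156880 (≈-0.0640)
After 8 (thin lens f=53): x=609831/39220 (≈15.5490) theta=-594363/1662928 (≈-0.3574)
After 9 (propagate distance d=10 (to screen)): x=49783011/4157320 (≈11.9748) theta=-594363/1662928 (≈-0.3574)
|theta_initial|=0.3000 |theta_final|=594363/1662928 (≈0.3574) -> increased

Answer: yes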